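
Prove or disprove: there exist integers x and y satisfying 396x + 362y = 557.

gcd(396, 362) = 2, so every integer of the form 396x + 362y is a multiple of 2.
However 557 leaves remainder 1 on division by 2.
So the equation is unsolvable over ℤ.

There are no such integers.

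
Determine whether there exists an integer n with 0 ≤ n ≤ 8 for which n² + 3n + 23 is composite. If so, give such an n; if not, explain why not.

At n = 6: 6² + 3·6 + 23 = 77 = 7·11, which is composite.

n = 6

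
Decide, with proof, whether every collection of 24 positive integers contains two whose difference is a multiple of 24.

Take the 24 consecutive integers 38, 39, …, 61: their residues mod 24 are all distinct because 24 ≤ 24.
No two share a residue, so no pair has difference divisible by 24; the claim fails for this set.

No, the set {38, 39, 40, 41, 42, 43, 44, 45, 46, 47, 48, 49, 50, 51, 52, 53, 54, 55, 56, 57, 58, 59, 60, 61} is a counterexample.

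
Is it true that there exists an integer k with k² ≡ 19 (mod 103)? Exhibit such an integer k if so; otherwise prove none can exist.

k = 88 works: 88² = 7744, and 7744 − 19 = 7725 = 75·103.

k = 88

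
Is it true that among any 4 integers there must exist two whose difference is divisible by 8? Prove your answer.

No; for instance {23, 24, 25, 26} is a counterexample.

Consider the 4 integers 23, 24, 25, 26. They lie in distinct residue classes modulo 8, since 4 ≤ 8.
Any two of them differ by at most 3 < 8 and by at least 1, so no difference is a multiple of 8.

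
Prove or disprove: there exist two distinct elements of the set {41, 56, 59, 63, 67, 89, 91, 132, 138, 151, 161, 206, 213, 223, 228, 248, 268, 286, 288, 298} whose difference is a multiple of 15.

The pair (41, 56) works.

Both 41 and 56 leave remainder 11 on division by 15; their difference 15 = 1·15 is a multiple of 15.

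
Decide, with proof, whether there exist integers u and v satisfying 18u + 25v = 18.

18 and 25 are coprime, so 18u + 25v ranges over all of ℤ.
Run the Euclidean algorithm on 25 and 18: 25 = 1·18 + 7, 18 = 2·7 + 4, 7 = 1·4 + 3, 4 = 1·3 + 1, 3 = 3·1 + 0.
Unwinding: 1 = 4 − 1·3 = 4 − (7 − 1·4) = −7 + 2·4 = −7 + 2·(18 − 2·7) = 2·18 − 5·7 = 2·18 − 5·(25 − 1·18) = −5·25 + 7·18, i.e. 18·7 + 25·(-5) = 1.
Multiplying through by 18: u = 7·18 = 126, v = (-5)·18 = -90 is a solution.
Subtracting 5·25 from u and adding 5·18 to v gives the tidier solution (1, 0).
Check: 18·1 + 25·0 = 18 + 0 = 18. ✓

u = 1, v = 0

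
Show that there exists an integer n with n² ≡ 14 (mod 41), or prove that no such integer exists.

No, no such integer exists.

Apply Euler's criterion with the prime 41: 14 is a quadratic residue iff 14^20 ≡ 1 (mod 41), and a non-residue iff it is ≡ −1.
Squaring successively (mod 41): 14^2 = 196 ≡ 32; 14^4 ≡ 32² = 1024 ≡ 40; 14^8 ≡ 40² = 1600 ≡ 1; 14^16 ≡ 1² = 1 ≡ 1.
Since 20 = 16 + 4, 14^20 ≡ 1 · 40; multiplying out mod 41: 1·40 = 40 ≡ 40. Thus 14^20 ≡ 40 ≡ −1 (mod 41).
By Euler's criterion 14 is a quadratic non-residue mod 41: no n satisfies n² ≡ 14 (mod 41).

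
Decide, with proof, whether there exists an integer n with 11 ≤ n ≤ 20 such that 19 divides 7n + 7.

n = 18

At n = 18 we get 7·18 + 7 = 133, and 133 = 19·7.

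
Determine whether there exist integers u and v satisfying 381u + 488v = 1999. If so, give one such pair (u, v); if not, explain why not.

Since gcd(381, 488) = 1, every integer is an integer combination of 381 and 488.
Dividing repeatedly: 488 = 1·381 + 107, 381 = 3·107 + 60, 107 = 1·60 + 47, 60 = 1·47 + 13, 47 = 3·13 + 8, 13 = 1·8 + 5, 8 = 1·5 + 3, 5 = 1·3 + 2, 3 = 1·2 + 1, 2 = 2·1 + 0.
Working back up the chain: 1 = 3 − 1·2 = 3 − (5 − 1·3) = −5 + 2·3 = −5 + 2·(8 − 1·5) = 2·8 − 3·5 = 2·8 − 3·(13 − 1·8) = −3·13 + 5·8 = −3·13 + 5·(47 − 3·13) = 5·47 − 18·13 = 5·47 − 18·(60 − 1·47) = −18·60 + 23·47 = −18·60 + 23·(107 − 1·60) = 23·107 − 41·60 = 23·107 − 41·(381 − 3·107) = −41·381 + 146·107 = −41·381 + 146·(488 − 1·381) = 146·488 − 187·381. So 381·(-187) + 488·146 = 1.
Times 1999: 381·(-373813) + 488·291854 = 1999, so (-373813, 291854) solves it.
The general solution is u = -373813 + 488k, v = 291854 − 381k; taking k = 767 gives the smaller pair u = 483, v = -373.
Indeed 381·483 + 488·(-373) = 184023 − 182024 = 1999.

u = 483, v = -373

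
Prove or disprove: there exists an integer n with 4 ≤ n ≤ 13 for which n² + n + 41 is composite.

The values for n = 4, 5, …, 13 are 61, 71, 83, 97, 113, 131, 151, 173, 197, 223, and each of these is prime.
So no value in the range makes the expression composite.

No such integer n in that range exists.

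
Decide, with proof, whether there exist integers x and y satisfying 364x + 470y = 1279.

gcd(364, 470) = 2, so every integer of the form 364x + 470y is a multiple of 2.
However 1279 leaves remainder 1 on division by 2.
Therefore 364x + 470y = 1279 has no solution in integers.

No, no such integers exist.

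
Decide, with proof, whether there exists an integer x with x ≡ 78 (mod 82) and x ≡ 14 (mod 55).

x = 1554

The moduli 82 and 55 are coprime, so by the Chinese Remainder Theorem a unique solution modulo 4510 exists.
Write x = 78 + 82t and require 78 + 82t ≡ 14 (mod 55), i.e. 82t ≡ 46 (mod 55).
82 ≡ 27 (mod 55), so this reads 27t ≡ 46 (mod 55). Since 27·53 = 1431 = 26·55 + 1, the inverse of 27 mod 55 is 53.
Multiplying by 53: t ≡ 53·46 = 2438 ≡ 18 (mod 55).
Taking t = 18 gives x = 78 + 82·18 = 1554.
Indeed 1554 ≡ 78 (mod 82) and 1554 ≡ 14 (mod 55).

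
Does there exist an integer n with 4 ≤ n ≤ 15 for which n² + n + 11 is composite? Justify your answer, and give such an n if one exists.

n = 11

At n = 11: 11² + 11 + 11 = 143 = 11·13, which is composite.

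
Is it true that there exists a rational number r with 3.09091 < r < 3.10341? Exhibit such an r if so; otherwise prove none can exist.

r = 31/10

Multiplying by 10: 10·3.09091 = 30.90910 and 10·3.10341 = 31.03410, so the integer 31 lies strictly between them.
Dividing back, 3.09091 < 31/10 < 3.10341, and 31/10 is rational.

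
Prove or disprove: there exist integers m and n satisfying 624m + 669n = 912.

m = 173, n = -160

Every value of 624m + 669n is a multiple of gcd(624, 669) = 3; since 3 ∣ 912, solutions exist.
Dividing through by 3 reduces the equation to 208m + 223n = 304.
Dividing repeatedly: 223 = 1·208 + 15, 208 = 13·15 + 13, 15 = 1·13 + 2, 13 = 6·2 + 1, 2 = 2·1 + 0.
Unwinding: 1 = 13 − 6·2 = 13 − 6·(15 − 1·13) = −6·15 + 7·13 = −6·15 + 7·(208 − 13·15) = 7·208 − 97·15 = 7·208 − 97·(223 − 1·208) = −97·223 + 104·208, i.e. 208·104 + 223·(-97) = 1.
Multiplying through by 304: m = 104·304 = 31616, n = (-97)·304 = -29488 is a solution.
Subtracting 141·223 from m and adding 141·208 to n gives the tidier solution (173, -160).
Indeed 624·173 + 669·(-160) = 107952 − 107040 = 912.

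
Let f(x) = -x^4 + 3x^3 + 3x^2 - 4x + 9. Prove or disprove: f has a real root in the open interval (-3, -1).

f(-3) = -114 and f(-1) = 12, which have opposite signs.
f is continuous everywhere (it is a polynomial), in particular on [-3, -1].
By the Intermediate Value Theorem, f takes the value 0 somewhere in the open interval.

Yes, f has a root in the interval.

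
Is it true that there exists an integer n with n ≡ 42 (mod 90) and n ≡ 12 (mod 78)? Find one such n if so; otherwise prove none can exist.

gcd(90, 78) = 6. A simultaneous solution exists iff 42 ≡ 12 (mod 6); here 42 mod 6 = 0 = 12 mod 6, so it does.
List candidates n ≡ 42 (mod 90): 42, 132, 222, 312, 402. Modulo 78 these are 42, 54, 66, 0, 12; 402 gives 12 as required.
Verify: 402 = 4·90 + 42 and 402 = 5·78 + 12. ✓

n = 402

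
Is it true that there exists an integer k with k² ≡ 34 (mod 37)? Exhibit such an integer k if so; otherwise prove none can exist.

k = 16

Take k = 16. Then 16² = 256 = 6·37 + 34, so 16² ≡ 34 (mod 37).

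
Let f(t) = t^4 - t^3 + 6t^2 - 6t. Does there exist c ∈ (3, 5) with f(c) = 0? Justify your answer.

f has no root in that interval.

The endpoint values f(3) = 90 and f(5) = 620 are both positive. Claim: f(t) > 0 for every t in (3, 5).
Substitute t = 3 + u, where 0 < u < 2 on the interval. Expanding, f(3 + u) = u^4 + 11u^3 + 51u^2 + 111u + 90.
The nonzero coefficients here are all positive, so for u > 0 every term is positive (or zero), and the constant term 90 is strictly positive.
Therefore f(t) > 0 throughout (3, 5), and f has no zero there.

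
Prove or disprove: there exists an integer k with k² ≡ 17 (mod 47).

Take k = 8. Then 8² = 64 = 1·47 + 17, so 8² ≡ 17 (mod 47).

k = 8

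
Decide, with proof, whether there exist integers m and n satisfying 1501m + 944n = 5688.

m = 600, n = -948

Since gcd(1501, 944) = 1, every integer is an integer combination of 1501 and 944.
Euclidean algorithm: 1501 = 1·944 + 557, 944 = 1·557 + 387, 557 = 1·387 + 170, 387 = 2·170 + 47, 170 = 3·47 + 29, 47 = 1·29 + 18, 29 = 1·18 + 11, 18 = 1·11 + 7, 11 = 1·7 + 4, 7 = 1·4 + 3, 4 = 1·3 + 1, 3 = 3·1 + 0.
Working back up the chain: 1 = 4 − 1·3 = 4 − (7 − 1·4) = −7 + 2·4 = −7 + 2·(11 − 1·7) = 2·11 − 3·7 = 2·11 − 3·(18 − 1·11) = −3·18 + 5·11 = −3·18 + 5·(29 − 1·18) = 5·29 − 8·18 = 5·29 − 8·(47 − 1·29) = −8·47 + 13·29 = −8·47 + 13·(170 − 3·47) = 13·170 − 47·47 = 13·170 − 47·(387 − 2·170) = −47·387 + 107·170 = −47·387 + 107·(557 − 1·387) = 107·557 − 154·387 = 107·557 − 154·(944 − 1·557) = −154·944 + 261·557 = −154·944 + 261·(1501 − 1·944) = 261·1501 − 415·944. So 1501·261 + 944·(-415) = 1.
Multiplying through by 5688: m = 261·5688 = 1484568, n = (-415)·5688 = -2360520 is a solution.
Subtracting 1572·944 from m and adding 1572·1501 to n gives the tidier solution (600, -948).
Check: 1501·600 + 944·(-948) = 900600 − 894912 = 5688. ✓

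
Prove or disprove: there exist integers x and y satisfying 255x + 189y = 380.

gcd(255, 189) = 3, so every integer of the form 255x + 189y is a multiple of 3.
But 380 is not a multiple of 3 (it leaves remainder 2).
So the equation is unsolvable over ℤ.

There are no such integers.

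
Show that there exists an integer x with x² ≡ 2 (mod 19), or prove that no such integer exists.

Computing x² mod 19 for x = 0, 1, …, 9 (enough, by the symmetry x ↦ 19 − x) gives 0, 1, 4, 9, 16, 6, 17, 11, 7, 5.
The set of squares mod 19 is therefore {0, 1, 4, 5, 6, 7, 9, 11, 16, 17}, which does not contain 2.
Therefore x² ≡ 2 (mod 19) has no solution.

No, no such integer exists.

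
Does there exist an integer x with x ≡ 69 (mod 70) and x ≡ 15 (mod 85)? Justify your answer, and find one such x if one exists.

Both moduli are multiples of 5 = gcd(70, 85), so any solution would satisfy x ≡ 69 and x ≡ 15 modulo 5 simultaneously.
These are incompatible: 69 − 15 = 54 is not divisible by 5.
Therefore no such x exists.

There is no such integer.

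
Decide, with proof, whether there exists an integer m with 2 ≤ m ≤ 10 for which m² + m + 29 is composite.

At m = 4: 4² + 4 + 29 = 49 = 7·7, which is composite.

m = 4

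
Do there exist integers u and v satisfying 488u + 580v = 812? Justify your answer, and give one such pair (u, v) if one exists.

Since gcd(488, 580) = 4 and 812 = 4·203, Bézout's identity guarantees a solution.
Dividing through by 4 reduces the equation to 122u + 145v = 203.
Dividing repeatedly: 145 = 1·122 + 23, 122 = 5·23 + 7, 23 = 3·7 + 2, 7 = 3·2 + 1, 2 = 2·1 + 0.
Working back up the chain: 1 = 7 − 3·2 = 7 − 3·(23 − 3·7) = −3·23 + 10·7 = −3·23 + 10·(122 − 5·23) = 10·122 − 53·23 = 10·122 − 53·(145 − 1·122) = −53·145 + 63·122. So 122·63 + 145·(-53) = 1.
Times 203: 122·12789 + 145·(-10759) = 203, so (12789, -10759) solves it.
The general solution is u = 12789 + 145k, v = -10759 − 122k; taking k = -88 gives the smaller pair u = 29, v = -23.
Check: 488·29 + 580·(-23) = 14152 − 13340 = 812. ✓

u = 29, v = -23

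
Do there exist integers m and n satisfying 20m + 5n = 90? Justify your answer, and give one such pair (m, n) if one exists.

m = 0, n = 18

Every value of 20m + 5n is a multiple of gcd(20, 5) = 5; since 5 ∣ 90, solutions exist.
Dividing through by 5 reduces the equation to 4m + 1n = 18.
With a unit coefficient on n, (m, n) = (0, 18) is an immediate solution.
Indeed 20·0 + 5·18 = 0 + 90 = 90.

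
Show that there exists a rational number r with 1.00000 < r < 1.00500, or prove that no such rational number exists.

r = 202/201

Multiplying by 201: 201·1.00000 = 201.00000 and 201·1.00500 = 202.00500, so the integer 202 lies strictly between them.
Dividing back, 1.00000 < 202/201 < 1.00500, and 202/201 is rational.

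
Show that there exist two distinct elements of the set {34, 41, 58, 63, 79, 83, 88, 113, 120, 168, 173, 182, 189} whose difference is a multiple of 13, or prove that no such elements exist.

No, no such pair exists.

Two integers differ by a multiple of 13 exactly when they have the same residue mod 13. The residues are 34↦8, 41↦2, 58↦6, 63↦11, 79↦1, 83↦5, 88↦10, 113↦9, 120↦3, 168↦12, 173↦4, 182↦0, 189↦7.
No residue repeats among the 13 elements, so no pair has difference ≡ 0 (mod 13).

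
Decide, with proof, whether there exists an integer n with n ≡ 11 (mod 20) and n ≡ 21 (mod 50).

The moduli are not coprime: gcd(20, 50) = 10. Compatibility requires 10 ∣ (21 − 11) = 10, which holds, so solutions exist.
List candidates n ≡ 11 (mod 20): 11, 31, 51, 71. Modulo 50 these are 11, 31, 1, 21; 71 gives 21 as required.
Indeed 71 ≡ 11 (mod 20) and 71 ≡ 21 (mod 50).

n = 71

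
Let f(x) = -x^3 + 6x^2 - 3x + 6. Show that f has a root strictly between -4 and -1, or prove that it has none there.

No.

f(-4) = 178 and f(-1) = 16, both positive, so a sign-change argument is unavailable; we show f keeps this sign on the whole interval.
Substitute x = -1 − u, where 0 < u < 3 on the interval. Expanding, f(-1 − u) = u^3 + 9u^2 + 18u + 16.
The nonzero coefficients here are all positive, so for u > 0 every term is positive (or zero), and the constant term 16 is strictly positive.
So f is strictly positive on (-4, -1); no root exists in the interval.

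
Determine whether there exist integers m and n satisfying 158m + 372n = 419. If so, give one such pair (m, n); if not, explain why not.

There are no such integers.

Any value of 158m + 372n is a multiple of gcd(158, 372) = 2.
But 419 is not a multiple of 2 (it leaves remainder 1).
So the equation is unsolvable over ℤ.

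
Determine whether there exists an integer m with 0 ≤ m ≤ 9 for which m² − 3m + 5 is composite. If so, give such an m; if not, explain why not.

At m = 4: 4² − 3·4 + 5 = 9 = 3·3, which is composite.

m = 4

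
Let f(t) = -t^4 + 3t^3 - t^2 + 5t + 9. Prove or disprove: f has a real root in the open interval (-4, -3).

The endpoint values f(-4) = -475 and f(-3) = -177 are both negative. Claim: f(t) < 0 for every t in (-4, -3).
Shift to the endpoint -3: with t = -3 − u (0 < u < 1), one computes f(-3 − u) = -u^4 - 15u^3 - 82u^2 - 200u - 177.
The nonzero coefficients here are all negative, so for u > 0 every term is negative (or zero), and the constant term -177 is strictly negative.
Therefore f(t) < 0 throughout (-4, -3), and f has no zero there.

No such root exists.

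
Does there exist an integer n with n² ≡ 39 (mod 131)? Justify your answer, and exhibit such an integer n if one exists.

n = 68

Take n = 68. Then 68² = 4624 = 35·131 + 39, so 68² ≡ 39 (mod 131).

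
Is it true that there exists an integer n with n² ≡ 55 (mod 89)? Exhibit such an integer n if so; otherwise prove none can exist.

n = 77

n = 77 works: 77² = 5929, and 5929 − 55 = 5874 = 66·89.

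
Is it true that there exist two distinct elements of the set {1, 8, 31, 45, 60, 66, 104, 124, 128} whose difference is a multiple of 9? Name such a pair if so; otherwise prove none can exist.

There is no such pair.

Residues mod 9: 1↦1, 8↦8, 31↦4, 45↦0, 60↦6, 66↦3, 104↦5, 124↦7, 128↦2.
All 9 residues are distinct, so no two elements differ by a multiple of 9.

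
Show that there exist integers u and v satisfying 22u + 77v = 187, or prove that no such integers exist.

Every value of 22u + 77v is a multiple of gcd(22, 77) = 11; since 11 ∣ 187, solutions exist.
Dividing through by 11 reduces the equation to 2u + 7v = 17.
Run the Euclidean algorithm on 7 and 2: 7 = 3·2 + 1, 2 = 2·1 + 0.
Unwinding: 1 = 7 − 3·2, i.e. 2·(-3) + 7·1 = 1.
Scaling by 17 gives the particular solution (u, v) = (-51, 17).
Shifting by a multiple of (7, −2) keeps it a solution: u = -51 + 8·7 = 5, v = 17 − 8·2 = 1.
Indeed 22·5 + 77·1 = 110 + 77 = 187.

u = 5, v = 1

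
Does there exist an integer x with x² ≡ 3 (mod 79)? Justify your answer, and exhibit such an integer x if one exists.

No such integer exists.

Apply Euler's criterion with the prime 79: 3 is a quadratic residue iff 3^39 ≡ 1 (mod 79), and a non-residue iff it is ≡ −1.
Repeated squaring mod 79: 3^2 = 9 ≡ 9; 3^4 ≡ 9² = 81 ≡ 2; 3^8 ≡ 2² = 4 ≡ 4; 3^16 ≡ 4² = 16 ≡ 16; 3^32 ≡ 16² = 256 ≡ 19.
Since 39 = 32 + 4 + 2 + 1, 3^39 ≡ 19 · 2 · 9 · 3; multiplying out mod 79: 19·2 = 38 ≡ 38, then 38·9 = 342 ≡ 26, then 26·3 = 78 ≡ 78. Thus 3^39 ≡ 78 ≡ −1 (mod 79).
By Euler's criterion 3 is a quadratic non-residue mod 79: no x satisfies x² ≡ 3 (mod 79).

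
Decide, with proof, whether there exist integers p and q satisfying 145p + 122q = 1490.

Since gcd(145, 122) = 1, every integer is an integer combination of 145 and 122.
Dividing repeatedly: 145 = 1·122 + 23, 122 = 5·23 + 7, 23 = 3·7 + 2, 7 = 3·2 + 1, 2 = 2·1 + 0.
Back-substituting, 1 = 7 − 3·2 = 7 − 3·(23 − 3·7) = −3·23 + 10·7 = −3·23 + 10·(122 − 5·23) = 10·122 − 53·23 = 10·122 − 53·(145 − 1·122) = −53·145 + 63·122; that is, 145·(-53) + 122·63 = 1.
Times 1490: 145·(-78970) + 122·93870 = 1490, so (-78970, 93870) solves it.
Adding 648·122 to p and subtracting 648·145 from q gives the tidier solution (86, -90).
Check: 145·86 + 122·(-90) = 12470 − 10980 = 1490. ✓

p = 86, q = -90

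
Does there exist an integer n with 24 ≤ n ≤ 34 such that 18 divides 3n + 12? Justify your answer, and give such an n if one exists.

Scanning upward from n = 24 gives 84, 87, none divisible by 18. Try n = 26: 3·26 + 12 = 90 = 5·18, which is divisible by 18.

n = 26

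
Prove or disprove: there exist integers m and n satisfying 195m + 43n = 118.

m = 7, n = -29

195 and 43 are coprime, so 195m + 43n ranges over all of ℤ.
Run the Euclidean algorithm on 195 and 43: 195 = 4·43 + 23, 43 = 1·23 + 20, 23 = 1·20 + 3, 20 = 6·3 + 2, 3 = 1·2 + 1, 2 = 2·1 + 0.
Back-substituting, 1 = 3 − 1·2 = 3 − (20 − 6·3) = −20 + 7·3 = −20 + 7·(23 − 1·20) = 7·23 − 8·20 = 7·23 − 8·(43 − 1·23) = −8·43 + 15·23 = −8·43 + 15·(195 − 4·43) = 15·195 − 68·43; that is, 195·15 + 43·(-68) = 1.
Scaling by 118 gives the particular solution (m, n) = (1770, -8024).
Shifting by a multiple of (43, −195) keeps it a solution: m = 1770 − 41·43 = 7, n = -8024 + 41·195 = -29.
Indeed 195·7 + 43·(-29) = 1365 − 1247 = 118.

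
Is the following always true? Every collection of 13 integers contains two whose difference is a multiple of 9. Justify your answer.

Yes.

There are exactly 9 possible remainders on division by 9.
Since 13 > 9, two of the 13 integers must share a residue class by the pigeonhole principle; call them a and b.
Then a ≡ b (mod 9), i.e. 9 ∣ (a − b).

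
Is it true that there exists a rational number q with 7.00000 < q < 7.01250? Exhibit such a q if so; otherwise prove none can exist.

Multiplying by 81: 81·7.00000 = 567.00000 and 81·7.01250 = 568.01250, so the integer 568 lies strictly between them.
Hence 568/81 is a rational number with 7.00000 < 568/81 < 7.01250.

q = 568/81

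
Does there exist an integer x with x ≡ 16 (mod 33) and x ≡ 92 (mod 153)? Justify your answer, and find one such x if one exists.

gcd(33, 153) = 3. If x ≡ 16 (mod 33) and x ≡ 92 (mod 153), then x ≡ 16 (mod 3) and x ≡ 92 (mod 3).
However 16 ≡ 1 and 92 ≡ 2 (mod 3), and 1 ≠ 2.
Therefore no such x exists.

No such integer exists.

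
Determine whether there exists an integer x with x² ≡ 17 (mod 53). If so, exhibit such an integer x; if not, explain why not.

x = 32

x = 32 works: 32² = 1024, and 1024 − 17 = 1007 = 19·53.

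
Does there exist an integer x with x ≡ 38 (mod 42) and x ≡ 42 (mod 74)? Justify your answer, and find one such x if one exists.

x = 1004

Here gcd(42, 74) = 2, and both 38 and 42 leave remainder 0 mod 2, so the system is consistent.
Put x = 38 + 42t, so we need 42t ≡ 4 (mod 74), equivalently (divide by 2) 21t ≡ 2 (mod 37).
Note 21·30 = 630 ≡ 1 (mod 37) (as 630 − 1 = 17·37), so 21⁻¹ ≡ 30.
Multiplying by 30: t ≡ 30·2 = 60 ≡ 23 (mod 37).
Then x = 38 + 42·23 = 1004.
Check: 1004 mod 42 = 38, 1004 mod 74 = 42. ✓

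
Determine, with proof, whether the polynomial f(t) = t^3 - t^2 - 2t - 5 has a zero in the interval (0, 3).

f(0) = -5 and f(3) = 7, which have opposite signs.
As a polynomial, f is continuous on every closed interval.
By the Intermediate Value Theorem, f takes the value 0 somewhere in the open interval.

Yes, f has a root in the interval.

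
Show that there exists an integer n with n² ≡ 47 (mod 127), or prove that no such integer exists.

Take n = 38. Then 38² = 1444 = 11·127 + 47, so 38² ≡ 47 (mod 127).

n = 38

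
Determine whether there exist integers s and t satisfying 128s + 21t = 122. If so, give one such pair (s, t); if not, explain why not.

s = 19, t = -110

Since gcd(128, 21) = 1, every integer is an integer combination of 128 and 21.
Euclidean algorithm: 128 = 6·21 + 2, 21 = 10·2 + 1, 2 = 2·1 + 0.
Working back up the chain: 1 = 21 − 10·2 = 21 − 10·(128 − 6·21) = −10·128 + 61·21. So 128·(-10) + 21·61 = 1.
Scaling by 122 gives the particular solution (s, t) = (-1220, 7442).
Shifting by a multiple of (21, −128) keeps it a solution: s = -1220 + 59·21 = 19, t = 7442 − 59·128 = -110.
Check: 128·19 + 21·(-110) = 2432 − 2310 = 122. ✓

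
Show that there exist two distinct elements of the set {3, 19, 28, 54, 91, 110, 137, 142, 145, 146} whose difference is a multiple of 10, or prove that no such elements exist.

Residues mod 10: 3↦3, 19↦9, 28↦8, 54↦4, 91↦1, 110↦0, 137↦7, 142↦2, 145↦5, 146↦6.
All 10 residues are distinct, so no two elements differ by a multiple of 10.

There is no such pair.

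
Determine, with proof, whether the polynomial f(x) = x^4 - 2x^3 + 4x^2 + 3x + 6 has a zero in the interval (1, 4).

The endpoint values f(1) = 12 and f(4) = 210 are both positive. Claim: f(x) > 0 for every x in (1, 4).
Substitute x = 1 + u, where 0 < u < 3 on the interval. Expanding, f(1 + u) = u^4 + 2u^3 + 4u^2 + 9u + 12.
All 5 nonzero coefficients of this polynomial in u are positive; hence for u > 0 the value is a sum of positive terms (the constant 12 among them).
So f is strictly positive on (1, 4); no root exists in the interval.

f has no root in that interval.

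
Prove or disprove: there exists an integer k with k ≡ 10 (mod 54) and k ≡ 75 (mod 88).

No such integer exists.

Both moduli are multiples of 2 = gcd(54, 88), so any solution would satisfy k ≡ 10 and k ≡ 75 modulo 2 simultaneously.
These are incompatible: 10 − 75 = -65 is not divisible by 2.
Hence the system has no solution.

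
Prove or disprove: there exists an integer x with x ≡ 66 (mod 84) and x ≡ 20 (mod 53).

Since 84 and 53 share no common factor, CRT says the pair of congruences has a solution (unique mod 4452).
Any solution of the first congruence is x = 66 + 84t; substituting into the second, 84t ≡ 20 − 66 ≡ 7 (mod 53).
84 ≡ 31 (mod 53), so this reads 31t ≡ 7 (mod 53). Note 31·12 = 372 ≡ 1 (mod 53) (as 372 − 1 = 7·53), so 31⁻¹ ≡ 12.
Multiplying by 12: t ≡ 12·7 = 84 ≡ 31 (mod 53).
With t = 31: x = 66 + 84·31 = 2670.
Check: 2670 mod 84 = 66, 2670 mod 53 = 20. ✓

x = 2670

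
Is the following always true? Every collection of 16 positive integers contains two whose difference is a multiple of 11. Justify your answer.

Partition the integers by their residue mod 11; there are 11 classes.
Placing 16 integers into 11 classes, some class receives at least two — say a and b.
Then a ≡ b (mod 11), i.e. 11 ∣ (a − b).

Yes, this is always true.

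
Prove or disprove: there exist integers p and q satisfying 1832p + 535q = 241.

p = 463, q = -1585

Since gcd(1832, 535) = 1, every integer is an integer combination of 1832 and 535.
Run the Euclidean algorithm on 1832 and 535: 1832 = 3·535 + 227, 535 = 2·227 + 81, 227 = 2·81 + 65, 81 = 1·65 + 16, 65 = 4·16 + 1, 16 = 16·1 + 0.
Unwinding: 1 = 65 − 4·16 = 65 − 4·(81 − 1·65) = −4·81 + 5·65 = −4·81 + 5·(227 − 2·81) = 5·227 − 14·81 = 5·227 − 14·(535 − 2·227) = −14·535 + 33·227 = −14·535 + 33·(1832 − 3·535) = 33·1832 − 113·535, i.e. 1832·33 + 535·(-113) = 1.
Times 241: 1832·7953 + 535·(-27233) = 241, so (7953, -27233) solves it.
Subtracting 14·535 from p and adding 14·1832 to q gives the tidier solution (463, -1585).
Check: 1832·463 + 535·(-1585) = 848216 − 847975 = 241. ✓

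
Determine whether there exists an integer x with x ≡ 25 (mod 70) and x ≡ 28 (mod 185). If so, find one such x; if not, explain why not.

No, no such integer exists.

gcd(70, 185) = 5. If x ≡ 25 (mod 70) and x ≡ 28 (mod 185), then x ≡ 25 (mod 5) and x ≡ 28 (mod 5).
These are incompatible: 25 − 28 = -3 is not divisible by 5.
So no integer satisfies both congruences.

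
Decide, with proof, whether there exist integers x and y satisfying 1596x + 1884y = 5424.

Every value of 1596x + 1884y is a multiple of gcd(1596, 1884) = 12; since 12 ∣ 5424, solutions exist.
Dividing through by 12 reduces the equation to 133x + 157y = 452.
Euclidean algorithm: 157 = 1·133 + 24, 133 = 5·24 + 13, 24 = 1·13 + 11, 13 = 1·11 + 2, 11 = 5·2 + 1, 2 = 2·1 + 0.
Working back up the chain: 1 = 11 − 5·2 = 11 − 5·(13 − 1·11) = −5·13 + 6·11 = −5·13 + 6·(24 − 1·13) = 6·24 − 11·13 = 6·24 − 11·(133 − 5·24) = −11·133 + 61·24 = −11·133 + 61·(157 − 1·133) = 61·157 − 72·133. So 133·(-72) + 157·61 = 1.
Times 452: 133·(-32544) + 157·27572 = 452, so (-32544, 27572) solves it.
Shifting by a multiple of (157, −133) keeps it a solution: x = -32544 + 208·157 = 112, y = 27572 − 208·133 = -92.
Indeed 1596·112 + 1884·(-92) = 178752 − 173328 = 5424.

x = 112, y = -92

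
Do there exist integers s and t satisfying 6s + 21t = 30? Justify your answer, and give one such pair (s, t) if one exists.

Since gcd(6, 21) = 3 and 30 = 3·10, Bézout's identity guarantees a solution.
Dividing through by 3 reduces the equation to 2s + 7t = 10.
Dividing repeatedly: 7 = 3·2 + 1, 2 = 2·1 + 0.
Working back up the chain: 1 = 7 − 3·2. So 2·(-3) + 7·1 = 1.
Scaling by 10 gives the particular solution (s, t) = (-30, 10).
The general solution is s = -30 + 7k, t = 10 − 2k; taking k = 5 gives the smaller pair s = 5, t = 0.
Check: 6·5 + 21·0 = 30 + 0 = 30. ✓

s = 5, t = 0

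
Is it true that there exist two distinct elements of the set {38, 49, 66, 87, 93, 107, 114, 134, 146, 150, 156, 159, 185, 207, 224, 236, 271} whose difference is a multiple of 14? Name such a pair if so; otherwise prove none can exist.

Yes: 38 and 66.

Both 38 and 66 leave remainder 10 on division by 14; their difference 28 = 2·14 is a multiple of 14.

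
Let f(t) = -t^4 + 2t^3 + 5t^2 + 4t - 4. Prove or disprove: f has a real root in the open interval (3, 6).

f(3) = 26 and f(6) = -664, which have opposite signs.
f is continuous everywhere (it is a polynomial), in particular on [3, 6].
By the Intermediate Value Theorem, f takes the value 0 somewhere in the open interval.

Such a root exists.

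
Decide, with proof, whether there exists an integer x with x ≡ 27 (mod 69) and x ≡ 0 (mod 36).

x = 648

Here gcd(69, 36) = 3, and both 27 and 0 leave remainder 0 mod 3, so the system is consistent.
Write x = 27 + 69t. Then 69t ≡ 0 − 27 ≡ 9 (mod 36); dividing through by 3 gives 23t ≡ 3 (mod 12).
23 ≡ 11 (mod 12), so this reads 11t ≡ 3 (mod 12). To invert 11 modulo 12: 12 = 1·11 + 1, 11 = 11·1 + 0, and unwinding, 1 = 12 − 1·11. Thus 11⁻¹ ≡ -1 ≡ 11 (mod 12).
Therefore t ≡ 11·3 = 33 ≡ 9 (mod 12).
Then x = 27 + 69·9 = 648.
Verify: 648 = 9·69 + 27 and 648 = 18·36 + 0. ✓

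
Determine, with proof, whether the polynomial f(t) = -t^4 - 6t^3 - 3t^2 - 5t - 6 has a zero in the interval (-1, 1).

f(-1) = 1 and f(1) = -21, which have opposite signs.
f is continuous everywhere (it is a polynomial), in particular on [-1, 1].
By the Intermediate Value Theorem f must vanish at some point of (-1, 1).

Such a root exists.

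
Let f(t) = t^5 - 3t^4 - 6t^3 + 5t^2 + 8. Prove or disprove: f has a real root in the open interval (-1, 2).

f(-1) = 15 and f(2) = -36, which have opposite signs.
Since f is a polynomial it is continuous on [-1, 2].
By the Intermediate Value Theorem, f takes the value 0 somewhere in the open interval.

Yes, f has a root in the interval.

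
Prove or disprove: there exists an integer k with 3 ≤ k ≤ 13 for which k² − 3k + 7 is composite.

k = 11

At k = 11: 11² − 3·11 + 7 = 95 = 5·19, which is composite.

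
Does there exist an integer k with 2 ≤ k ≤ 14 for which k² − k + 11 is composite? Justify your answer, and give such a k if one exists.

At k = 12: 12² − 12 + 11 = 143 = 11·13, which is composite.

k = 12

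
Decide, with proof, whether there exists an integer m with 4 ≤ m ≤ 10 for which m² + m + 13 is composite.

At m = 6: 6² + 6 + 13 = 55 = 5·11, which is composite.

m = 6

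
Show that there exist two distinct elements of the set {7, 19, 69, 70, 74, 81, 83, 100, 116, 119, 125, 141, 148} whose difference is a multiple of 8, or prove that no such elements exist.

7 mod 8 = 7 and 119 mod 8 = 7, so 119 − 7 = 112 = 14·8.

The pair (7, 119) works.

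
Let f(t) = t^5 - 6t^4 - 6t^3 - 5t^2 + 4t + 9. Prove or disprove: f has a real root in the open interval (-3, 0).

Such a root exists.

f(-3) = -615 and f(0) = 9, which have opposite signs.
As a polynomial, f is continuous on every closed interval.
By the Intermediate Value Theorem f must vanish at some point of (-3, 0).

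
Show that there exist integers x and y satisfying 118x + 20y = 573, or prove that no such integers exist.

No such integers exist.

gcd(118, 20) = 2, so every integer of the form 118x + 20y is a multiple of 2.
However 573 leaves remainder 1 on division by 2.
Therefore 118x + 20y = 573 has no solution in integers.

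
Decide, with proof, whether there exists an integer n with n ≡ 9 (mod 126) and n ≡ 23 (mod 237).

Reduce both congruences modulo 3, which divides 126 and 237: they say n ≡ 9 (mod 3) and n ≡ 23 (mod 3).
But 9 mod 3 = 0 while 23 mod 3 = 2, a contradiction.
Therefore no such n exists.

There is no such integer.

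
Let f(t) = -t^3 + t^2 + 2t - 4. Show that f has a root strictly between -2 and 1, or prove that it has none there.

f(-2) = 4 and f(1) = -2, which have opposite signs.
f is continuous everywhere (it is a polynomial), in particular on [-2, 1].
By the Intermediate Value Theorem, f takes the value 0 somewhere in the open interval.

Such a root exists.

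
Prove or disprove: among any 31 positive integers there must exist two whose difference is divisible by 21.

Each integer lies in one of the 21 residue classes modulo 21.
With 31 integers and only 21 classes, the pigeonhole principle forces two of them, say a and b, into the same class.
Then a ≡ b (mod 21), i.e. 21 ∣ (a − b).

Yes, this is always true.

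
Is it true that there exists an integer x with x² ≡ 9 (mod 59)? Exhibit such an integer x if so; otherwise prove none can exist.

x = 56

Take x = 56. Then 56² = 3136 = 53·59 + 9, so 56² ≡ 9 (mod 59).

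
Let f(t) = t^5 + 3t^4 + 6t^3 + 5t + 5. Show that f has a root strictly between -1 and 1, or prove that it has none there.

Such a root exists.

f(-1) = -4 and f(1) = 20, which have opposite signs.
As a polynomial, f is continuous on every closed interval.
By the Intermediate Value Theorem, f takes the value 0 somewhere in the open interval.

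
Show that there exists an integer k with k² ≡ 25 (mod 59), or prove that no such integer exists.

Take k = 54. Then 54² = 2916 = 49·59 + 25, so 54² ≡ 25 (mod 59).

k = 54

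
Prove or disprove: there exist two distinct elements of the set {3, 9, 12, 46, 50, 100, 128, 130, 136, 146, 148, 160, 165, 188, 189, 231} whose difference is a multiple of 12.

Reduce each element mod 12: 3↦3, 9↦9, 12↦0, 46↦10, 50↦2, 100↦4, 128↦8, 130↦10, 136↦4, 146↦2, 148↦4, 160↦4, 165↦9, 188↦8, 189↦9, 231↦3. The residue 3 repeats (at 3 and 231), and 231 − 3 = 228 = 19·12.

Yes: 3 and 231.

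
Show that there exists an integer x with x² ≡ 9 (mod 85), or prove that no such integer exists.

x = 82 works: 82² = 6724, and 6724 − 9 = 6715 = 79·85.

x = 82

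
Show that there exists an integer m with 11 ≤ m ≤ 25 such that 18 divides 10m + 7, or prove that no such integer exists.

The values of 10m + 7 for m = 11, 12, …, 25 are 117, 127, 137, 147, 157, 167, 177, 187, 197, 207, 217, 227, 237, 247, 257; reduced mod 18 these are 9, 1, 11, 3, 13, 5, 15, 7, 17, 9, 1, 11, 3, 13, 5.
Since 0 is absent from this list, 18 ∤ 10m + 7 for every m with 11 ≤ m ≤ 25.

No such integer m in that range exists.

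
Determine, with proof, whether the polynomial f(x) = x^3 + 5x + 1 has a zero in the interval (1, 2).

f(1) = 7 and f(2) = 19, both positive.
The derivative f'(x) = 3x^2 + 5 is a quadratic with discriminant 0² − 4·3·5 = -60 < 0; it never vanishes, so it is always positive (sign of the leading coefficient).
So f is strictly increasing; between 1 and 2 its values lie between f(1) = 7 and f(2) = 19, all positive. Therefore f has no root in (1, 2).

No.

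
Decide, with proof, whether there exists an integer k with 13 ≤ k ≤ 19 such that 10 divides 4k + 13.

No such integer k in that range exists.

At k = 13, 4·13 + 13 = 65 ≡ 5 (mod 10), and each step in k adds 4, giving residues 5, 9, 3, 7, 1, 5, 9 for k = 13, 14, …, 19.
The residue 0 does not occur, so no k in [13, 19] makes 4k + 13 a multiple of 10.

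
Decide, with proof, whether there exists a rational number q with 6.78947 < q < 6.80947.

q = 34/5

Look for a denominator N such that an integer falls strictly between N·6.78947 and N·6.80947. N = 5 works: 5·6.78947 = 33.94735 < 34 < 34.04735 = 5·6.80947.
Dividing back, 6.78947 < 34/5 < 6.80947, and 34/5 is rational.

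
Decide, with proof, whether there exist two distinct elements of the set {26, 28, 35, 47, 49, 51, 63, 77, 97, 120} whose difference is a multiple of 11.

No, no such pair exists.

Residues mod 11: 26↦4, 28↦6, 35↦2, 47↦3, 49↦5, 51↦7, 63↦8, 77↦0, 97↦9, 120↦10.
These 10 residues are pairwise different, hence no difference of two elements is divisible by 11.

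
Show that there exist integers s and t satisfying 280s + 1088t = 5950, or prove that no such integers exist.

gcd(280, 1088) = 8, so every integer of the form 280s + 1088t is a multiple of 8.
But 5950 = 8·743 + 6, so 8 ∤ 5950.
So the equation is unsolvable over ℤ.

There are no such integers.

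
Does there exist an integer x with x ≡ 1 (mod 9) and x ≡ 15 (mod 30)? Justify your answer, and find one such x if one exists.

gcd(9, 30) = 3. If x ≡ 1 (mod 9) and x ≡ 15 (mod 30), then x ≡ 1 (mod 3) and x ≡ 15 (mod 3).
However 1 ≡ 1 and 15 ≡ 0 (mod 3), and 1 ≠ 0.
Therefore no such x exists.

No such integer exists.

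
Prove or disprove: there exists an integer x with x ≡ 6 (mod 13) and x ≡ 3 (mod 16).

The moduli 13 and 16 are coprime, so by the Chinese Remainder Theorem a unique solution modulo 208 exists.
Any solution of the first congruence is x = 6 + 13t; substituting into the second, 13t ≡ 3 − 6 ≡ 13 (mod 16).
Invert 13 mod 16 by the Euclidean algorithm: 16 = 1·13 + 3, 13 = 4·3 + 1, 3 = 3·1 + 0; back-substituting, 1 = 13 − 4·3 = 13 − 4·(16 − 1·13) = −4·16 + 5·13. Hence 13·5 ≡ 1, so 13⁻¹ ≡ 5 (mod 16).
Therefore t ≡ 5·13 = 65 ≡ 1 (mod 16).
Taking t = 1 gives x = 6 + 13·1 = 19.
Verify: 19 = 1·13 + 6 and 19 = 1·16 + 3. ✓

x = 19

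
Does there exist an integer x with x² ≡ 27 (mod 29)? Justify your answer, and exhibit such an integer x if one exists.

29 is prime, so by Euler's criterion 27 is a square mod 29 iff 27^((29−1)/2) = 27^14 ≡ 1 (mod 29).
Repeated squaring mod 29: 27^2 = 729 ≡ 4; 27^4 ≡ 4² = 16 ≡ 16; 27^8 ≡ 16² = 256 ≡ 24.
Since 14 = 8 + 4 + 2, 27^14 ≡ 24 · 16 · 4; multiplying out mod 29: 24·16 = 384 ≡ 7, then 7·4 = 28 ≡ 28. Thus 27^14 ≡ 28 ≡ −1 (mod 29).
The value −1 means 27 is a non-residue modulo 29, so x² ≡ 27 (mod 29) is impossible.

There is no such integer.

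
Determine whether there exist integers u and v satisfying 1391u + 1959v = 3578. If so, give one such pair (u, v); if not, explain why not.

Since gcd(1391, 1959) = 1, every integer is an integer combination of 1391 and 1959.
Euclidean algorithm: 1959 = 1·1391 + 568, 1391 = 2·568 + 255, 568 = 2·255 + 58, 255 = 4·58 + 23, 58 = 2·23 + 12, 23 = 1·12 + 11, 12 = 1·11 + 1, 11 = 11·1 + 0.
Back-substituting, 1 = 12 − 1·11 = 12 − (23 − 1·12) = −23 + 2·12 = −23 + 2·(58 − 2·23) = 2·58 − 5·23 = 2·58 − 5·(255 − 4·58) = −5·255 + 22·58 = −5·255 + 22·(568 − 2·255) = 22·568 − 49·255 = 22·568 − 49·(1391 − 2·568) = −49·1391 + 120·568 = −49·1391 + 120·(1959 − 1·1391) = 120·1959 − 169·1391; that is, 1391·(-169) + 1959·120 = 1.
Multiplying through by 3578: u = (-169)·3578 = -604682, v = 120·3578 = 429360 is a solution.
The general solution is u = -604682 + 1959k, v = 429360 − 1391k; taking k = 309 gives the smaller pair u = 649, v = -459.
Indeed 1391·649 + 1959·(-459) = 902759 − 899181 = 3578.

u = 649, v = -459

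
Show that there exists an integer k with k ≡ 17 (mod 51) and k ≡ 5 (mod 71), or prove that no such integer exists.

k = 1496

The moduli 51 and 71 are coprime, so by the Chinese Remainder Theorem a unique solution modulo 3621 exists.
Write k = 17 + 51t and require 17 + 51t ≡ 5 (mod 71), i.e. 51t ≡ 59 (mod 71).
To invert 51 modulo 71: 71 = 1·51 + 20, 51 = 2·20 + 11, 20 = 1·11 + 9, 11 = 1·9 + 2, 9 = 4·2 + 1, 2 = 2·1 + 0, and unwinding, 1 = 9 − 4·2 = 9 − 4·(11 − 1·9) = −4·11 + 5·9 = −4·11 + 5·(20 − 1·11) = 5·20 − 9·11 = 5·20 − 9·(51 − 2·20) = −9·51 + 23·20 = −9·51 + 23·(71 − 1·51) = 23·71 − 32·51. Thus 51⁻¹ ≡ -32 ≡ 39 (mod 71).
Therefore t ≡ 39·59 = 2301 ≡ 29 (mod 71).
Taking t = 29 gives k = 17 + 51·29 = 1496.
Verify: 1496 = 29·51 + 17 and 1496 = 21·71 + 5. ✓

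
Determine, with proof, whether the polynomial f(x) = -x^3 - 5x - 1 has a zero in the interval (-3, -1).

f(-3) = 41 and f(-1) = 5, both positive.
f'(x) = -3x^2 - 5 has discriminant 0² − 4·(-3)·(-5) = -60 < 0, so f' has no real roots and is negative for every real x.
So f is strictly decreasing; between -3 and -1 its values lie between f(-3) = 41 and f(-1) = 5, all positive. Therefore f has no root in (-3, -1).

No such root exists.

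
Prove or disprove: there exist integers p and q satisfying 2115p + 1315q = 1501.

Both 2115 and 1315 are divisible by gcd(2115, 1315) = 5, hence so is any combination 2115p + 1315q.
However 1501 leaves remainder 1 on division by 5.
Hence no integers p, q satisfy the equation.

There are no such integers.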